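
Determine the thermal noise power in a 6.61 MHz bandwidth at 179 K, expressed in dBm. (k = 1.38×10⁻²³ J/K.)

P_n = kTB = 1.38×10⁻²³ × 179 × 6.61×10⁶ = 1.63×10⁻¹⁴ W
In dBm: 10 log₁₀(1.63×10⁻¹⁴ / 10⁻³) = −107.9 dBm

−107.9 dBm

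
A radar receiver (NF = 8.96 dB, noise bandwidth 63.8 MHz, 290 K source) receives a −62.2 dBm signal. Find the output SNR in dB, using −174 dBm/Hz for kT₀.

24.8 dB

Noise floor: N = −174 + 10 log₁₀(B) + NF
10 log₁₀(6.38×10⁷) = 78.05 dB
N = −174 + 78.05 + 8.96 = −86.99 dBm
SNR = P_sig − N = −62.2 − (−86.99) = 24.79 dB → 24.8 dB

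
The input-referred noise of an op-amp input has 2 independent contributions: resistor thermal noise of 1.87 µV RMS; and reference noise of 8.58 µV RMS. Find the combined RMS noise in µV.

Uncorrelated sources add in power (mean-square): V_tot = √(ΣV_i²)
V_tot = √[(1.87×10⁻⁶)² + (8.58×10⁻⁶)²] = 8.78×10⁻⁶ V = 8.78 µV

8.78 µV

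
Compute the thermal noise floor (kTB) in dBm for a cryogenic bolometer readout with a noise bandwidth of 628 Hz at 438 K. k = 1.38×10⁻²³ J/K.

P_n = kTB = 1.38×10⁻²³ × 438 × 6.28×10² = 3.80×10⁻¹⁸ W
In dBm: 10 log₁₀(3.80×10⁻¹⁸ / 10⁻³) = −144.2 dBm

−144.2 dBm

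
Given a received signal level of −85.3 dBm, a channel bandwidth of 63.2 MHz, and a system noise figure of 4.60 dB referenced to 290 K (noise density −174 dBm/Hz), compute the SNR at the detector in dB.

Noise floor: N = −174 + 10 log₁₀(B) + NF
10 log₁₀(6.32×10⁷) = 78.01 dB
N = −174 + 78.01 + 4.60 = −91.39 dBm
SNR = P_sig − N = −85.3 − (−91.39) = 6.09 dB → 6.1 dB

6.1 dB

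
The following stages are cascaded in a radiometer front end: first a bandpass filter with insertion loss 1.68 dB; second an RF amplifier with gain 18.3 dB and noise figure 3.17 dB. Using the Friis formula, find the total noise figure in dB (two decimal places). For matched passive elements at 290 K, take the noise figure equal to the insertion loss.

4.85 dB

Convert to linear (a loss of L dB is a gain of −L dB): F_i = 10^(NF_i/10), G_i = 10^(G_i,dB/10)
  Stage 1: F_1 = 10^(1.68/10) = 1.472, G_1 = 10^(−1.68/10) = 0.6792
  Stage 2: F_2 = 10^(3.17/10) = 2.075, G_2 = 10^(18.3/10) = 67.61
Friis cascade:
  F = 1.472 + (2.075 − 1)/0.6792 = 3.055
NF = 10 log₁₀(3.055) = 4.85 dB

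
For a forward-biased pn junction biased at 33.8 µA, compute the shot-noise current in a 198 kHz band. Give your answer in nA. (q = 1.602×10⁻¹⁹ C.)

1.46 nA

I_n = √(2qI·B)
2qI·B = 2 × 1.602×10⁻¹⁹ × 3.38×10⁻⁵ × 1.98×10⁵ = 2.14×10⁻¹⁸ A²
I_n = √(2.14×10⁻¹⁸) = 1.46×10⁻⁹ A = 1.46 nA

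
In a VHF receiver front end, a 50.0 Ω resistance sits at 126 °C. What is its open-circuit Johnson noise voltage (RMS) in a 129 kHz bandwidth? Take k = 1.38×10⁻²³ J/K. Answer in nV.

T = 126 °C + 273.15 = 399.15 K
V_n = √(4kTRB)
4kTRB = 4 × 1.38×10⁻²³ × 399.15 × 5.00×10¹ × 1.29×10⁵ = 1.42×10⁻¹³ V²
V_n = √(1.42×10⁻¹³) = 3.77×10⁻⁷ V = 377 nV

377 nV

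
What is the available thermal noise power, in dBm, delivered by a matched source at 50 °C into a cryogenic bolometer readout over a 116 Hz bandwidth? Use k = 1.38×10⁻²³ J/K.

−152.9 dBm

T = 50 °C + 273.15 = 323.15 K
P_n = kTB = 1.38×10⁻²³ × 323.15 × 1.16×10² = 5.17×10⁻¹⁹ W
In dBm: 10 log₁₀(5.17×10⁻¹⁹ / 10⁻³) = −152.9 dBm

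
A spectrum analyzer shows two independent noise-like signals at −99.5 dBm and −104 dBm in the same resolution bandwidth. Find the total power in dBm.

Convert to linear, add, convert back:
P₁ = 1.12×10⁻¹³ W, P₂ = 3.98×10⁻¹⁴ W
P_tot = 1.52×10⁻¹³ W → 10 log₁₀(P_tot / 10⁻³) = −98.2 dBm

−98.2 dBm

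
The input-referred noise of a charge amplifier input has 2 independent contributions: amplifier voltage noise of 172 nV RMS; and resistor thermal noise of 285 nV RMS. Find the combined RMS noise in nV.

333 nV

Uncorrelated sources add in power (mean-square): V_tot = √(ΣV_i²)
V_tot = √[(1.72×10⁻⁷)² + (2.85×10⁻⁷)²] = 3.33×10⁻⁷ V = 333 nV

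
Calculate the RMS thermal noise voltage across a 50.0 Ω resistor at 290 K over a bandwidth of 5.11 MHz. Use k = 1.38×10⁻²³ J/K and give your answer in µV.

2.02 µV

V_n = √(4kTRB)
4kTRB = 4 × 1.38×10⁻²³ × 290 × 5.00×10¹ × 5.11×10⁶ = 4.09×10⁻¹² V²
V_n = √(4.09×10⁻¹²) = 2.02×10⁻⁶ V = 2.02 µV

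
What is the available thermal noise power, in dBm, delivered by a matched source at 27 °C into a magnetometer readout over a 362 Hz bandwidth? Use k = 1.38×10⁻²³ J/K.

−148.2 dBm

T = 27 °C + 273.15 = 300.15 K
P_n = kTB = 1.38×10⁻²³ × 300.15 × 3.62×10² = 1.50×10⁻¹⁸ W
In dBm: 10 log₁₀(1.50×10⁻¹⁸ / 10⁻³) = −148.2 dBm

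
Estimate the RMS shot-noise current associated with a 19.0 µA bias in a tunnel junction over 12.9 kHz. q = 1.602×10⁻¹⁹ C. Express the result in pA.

280 pA

I_n = √(2qI·B)
2qI·B = 2 × 1.602×10⁻¹⁹ × 1.90×10⁻⁵ × 1.29×10⁴ = 7.85×10⁻²⁰ A²
I_n = √(7.85×10⁻²⁰) = 2.80×10⁻¹⁰ A = 280 pA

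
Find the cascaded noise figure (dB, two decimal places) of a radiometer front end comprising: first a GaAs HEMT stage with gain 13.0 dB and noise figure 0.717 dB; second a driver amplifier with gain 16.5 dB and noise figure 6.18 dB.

1.26 dB

Convert to linear (a loss of L dB is a gain of −L dB): F_i = 10^(NF_i/10), G_i = 10^(G_i,dB/10)
  Stage 1: F_1 = 10^(0.717/10) = 1.180, G_1 = 10^(13.0/10) = 19.95
  Stage 2: F_2 = 10^(6.18/10) = 4.150, G_2 = 10^(16.5/10) = 44.67
Friis cascade:
  F = 1.180 + (4.150 − 1)/19.95 = 1.337
NF = 10 log₁₀(1.337) = 1.26 dB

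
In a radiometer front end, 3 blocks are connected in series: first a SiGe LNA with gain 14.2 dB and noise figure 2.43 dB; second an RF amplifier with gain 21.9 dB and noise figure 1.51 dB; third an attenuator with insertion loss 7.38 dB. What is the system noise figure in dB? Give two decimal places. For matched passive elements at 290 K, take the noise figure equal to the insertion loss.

2.47 dB

Convert to linear (a loss of L dB is a gain of −L dB): F_i = 10^(NF_i/10), G_i = 10^(G_i,dB/10)
  Stage 1: F_1 = 10^(2.43/10) = 1.750, G_1 = 10^(14.2/10) = 26.30
  Stage 2: F_2 = 10^(1.51/10) = 1.416, G_2 = 10^(21.9/10) = 154.9
  Stage 3: F_3 = 10^(7.38/10) = 5.470, G_3 = 10^(−7.38/10) = 0.1828
Friis cascade:
  F = 1.750 + (1.416 − 1)/26.30 + (5.470 − 1)/4074 = 1.767
NF = 10 log₁₀(1.767) = 2.47 dB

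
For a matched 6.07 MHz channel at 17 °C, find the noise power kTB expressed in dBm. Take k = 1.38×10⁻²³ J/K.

−106.1 dBm

T = 17 °C + 273.15 = 290.15 K
P_n = kTB = 1.38×10⁻²³ × 290.15 × 6.07×10⁶ = 2.43×10⁻¹⁴ W
In dBm: 10 log₁₀(2.43×10⁻¹⁴ / 10⁻³) = −106.1 dBm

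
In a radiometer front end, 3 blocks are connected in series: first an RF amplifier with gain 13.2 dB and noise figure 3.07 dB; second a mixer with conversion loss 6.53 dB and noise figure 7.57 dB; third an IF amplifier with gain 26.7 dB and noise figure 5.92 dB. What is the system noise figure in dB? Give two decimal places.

4.59 dB

Convert to linear (a loss of L dB is a gain of −L dB): F_i = 10^(NF_i/10), G_i = 10^(G_i,dB/10)
  Stage 1: F_1 = 10^(3.07/10) = 2.028, G_1 = 10^(13.2/10) = 20.89
  Stage 2: F_2 = 10^(7.57/10) = 5.715, G_2 = 10^(−6.53/10) = 0.2223
  Stage 3: F_3 = 10^(5.92/10) = 3.908, G_3 = 10^(26.7/10) = 467.7
Friis cascade:
  F = 2.028 + (5.715 − 1)/20.89 + (3.908 − 1)/4.645 = 2.879
NF = 10 log₁₀(2.879) = 4.59 dB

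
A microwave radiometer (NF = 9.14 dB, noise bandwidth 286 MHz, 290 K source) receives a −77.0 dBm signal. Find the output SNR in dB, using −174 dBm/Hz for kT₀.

Noise floor: N = −174 + 10 log₁₀(B) + NF
10 log₁₀(2.86×10⁸) = 84.56 dB
N = −174 + 84.56 + 9.14 = −80.30 dBm
SNR = P_sig − N = −77.0 − (−80.30) = 3.30 dB → 3.3 dB

3.3 dB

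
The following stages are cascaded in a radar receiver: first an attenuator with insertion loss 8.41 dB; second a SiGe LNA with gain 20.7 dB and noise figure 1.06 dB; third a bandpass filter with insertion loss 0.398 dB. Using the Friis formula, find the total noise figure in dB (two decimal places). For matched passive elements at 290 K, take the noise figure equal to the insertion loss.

Convert to linear (a loss of L dB is a gain of −L dB): F_i = 10^(NF_i/10), G_i = 10^(G_i,dB/10)
  Stage 1: F_1 = 10^(8.41/10) = 6.934, G_1 = 10^(−8.41/10) = 0.1442
  Stage 2: F_2 = 10^(1.06/10) = 1.276, G_2 = 10^(20.7/10) = 117.5
  Stage 3: F_3 = 10^(0.398/10) = 1.096, G_3 = 10^(−0.398/10) = 0.9124
Friis cascade:
  F = 6.934 + (1.276 − 1)/0.1442 + (1.096 − 1)/16.94 = 8.857
NF = 10 log₁₀(8.857) = 9.47 dB

9.47 dB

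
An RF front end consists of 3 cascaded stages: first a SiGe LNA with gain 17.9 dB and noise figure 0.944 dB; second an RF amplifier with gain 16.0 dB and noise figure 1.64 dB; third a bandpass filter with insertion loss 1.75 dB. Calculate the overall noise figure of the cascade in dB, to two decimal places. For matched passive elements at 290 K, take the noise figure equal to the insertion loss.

0.97 dB

Convert to linear (a loss of L dB is a gain of −L dB): F_i = 10^(NF_i/10), G_i = 10^(G_i,dB/10)
  Stage 1: F_1 = 10^(0.944/10) = 1.243, G_1 = 10^(17.9/10) = 61.66
  Stage 2: F_2 = 10^(1.64/10) = 1.459, G_2 = 10^(16.0/10) = 39.81
  Stage 3: F_3 = 10^(1.75/10) = 1.496, G_3 = 10^(−1.75/10) = 0.6683
Friis cascade:
  F = 1.243 + (1.459 − 1)/61.66 + (1.496 − 1)/2455 = 1.250
NF = 10 log₁₀(1.250) = 0.97 dB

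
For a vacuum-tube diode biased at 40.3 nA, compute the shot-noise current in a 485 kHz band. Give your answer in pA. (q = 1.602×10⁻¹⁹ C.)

I_n = √(2qI·B)
2qI·B = 2 × 1.602×10⁻¹⁹ × 4.03×10⁻⁸ × 4.85×10⁵ = 6.26×10⁻²¹ A²
I_n = √(6.26×10⁻²¹) = 7.91×10⁻¹¹ A = 79.1 pA

79.1 pA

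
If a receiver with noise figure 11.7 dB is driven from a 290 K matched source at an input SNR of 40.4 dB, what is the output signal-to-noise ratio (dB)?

By definition F = SNR_in/SNR_out, so in dB: SNR_out = SNR_in − NF
SNR_out = 40.4 − 11.7 = 28.7 dB

28.7 dB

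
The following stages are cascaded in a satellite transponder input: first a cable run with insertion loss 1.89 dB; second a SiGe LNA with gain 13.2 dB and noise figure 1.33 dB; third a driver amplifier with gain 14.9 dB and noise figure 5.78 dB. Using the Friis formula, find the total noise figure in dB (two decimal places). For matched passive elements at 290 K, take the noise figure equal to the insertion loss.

3.63 dB

Convert to linear (a loss of L dB is a gain of −L dB): F_i = 10^(NF_i/10), G_i = 10^(G_i,dB/10)
  Stage 1: F_1 = 10^(1.89/10) = 1.545, G_1 = 10^(−1.89/10) = 0.6471
  Stage 2: F_2 = 10^(1.33/10) = 1.358, G_2 = 10^(13.2/10) = 20.89
  Stage 3: F_3 = 10^(5.78/10) = 3.784, G_3 = 10^(14.9/10) = 30.90
Friis cascade:
  F = 1.545 + (1.358 − 1)/0.6471 + (3.784 − 1)/13.52 = 2.305
NF = 10 log₁₀(2.305) = 3.63 dB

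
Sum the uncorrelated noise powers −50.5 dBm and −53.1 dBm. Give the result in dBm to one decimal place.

−48.6 dBm

Convert to linear, add, convert back:
P₁ = 8.91×10⁻⁹ W, P₂ = 4.90×10⁻⁹ W
P_tot = 1.38×10⁻⁸ W → 10 log₁₀(P_tot / 10⁻³) = −48.6 dBm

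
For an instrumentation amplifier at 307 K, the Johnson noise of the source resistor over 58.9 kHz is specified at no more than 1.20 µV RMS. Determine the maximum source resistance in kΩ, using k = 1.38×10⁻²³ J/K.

Johnson–Nyquist: V_n = √(4kTRB) ⇒ R = V_n² / (4kTB)
4kTB = 4 × 1.38×10⁻²³ × 307 × 5.89×10⁴ = 9.98×10⁻¹⁶
R = (1.20×10⁻⁶)² / 9.98×10⁻¹⁶ = 1.44×10³ Ω = 1.44 kΩ

1.44 kΩ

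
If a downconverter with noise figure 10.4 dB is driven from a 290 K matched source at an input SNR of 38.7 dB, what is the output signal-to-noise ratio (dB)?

28.3 dB

By definition F = SNR_in/SNR_out, so in dB: SNR_out = SNR_in − NF
SNR_out = 38.7 − 10.4 = 28.3 dB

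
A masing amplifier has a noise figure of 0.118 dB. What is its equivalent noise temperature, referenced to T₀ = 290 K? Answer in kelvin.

F = 10^(0.118/10) = 1.02754
T_e = (F − 1)·T₀ = (1.02754 − 1) × 290 = 7.99 K

7.99 K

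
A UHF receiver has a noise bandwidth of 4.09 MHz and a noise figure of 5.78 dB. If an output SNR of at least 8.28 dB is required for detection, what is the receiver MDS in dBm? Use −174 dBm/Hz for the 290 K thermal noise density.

Sensitivity = −174 + 10 log₁₀(B) + NF + SNR_min
= −174 + 66.12 + 5.78 + 8.28
= −93.82 dBm → −93.8 dBm

−93.8 dBm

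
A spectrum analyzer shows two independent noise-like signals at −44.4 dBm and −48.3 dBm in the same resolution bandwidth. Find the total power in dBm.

Convert to linear, add, convert back:
P₁ = 3.63×10⁻⁸ W, P₂ = 1.48×10⁻⁸ W
P_tot = 5.11×10⁻⁸ W → 10 log₁₀(P_tot / 10⁻³) = −42.9 dBm

−42.9 dBm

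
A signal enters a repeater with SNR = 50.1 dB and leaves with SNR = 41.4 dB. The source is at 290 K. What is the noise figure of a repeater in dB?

8.7 dB

NF (dB) = SNR_in(dB) − SNR_out(dB) when the source is at T₀
NF = 50.1 − 41.4 = 8.7 dB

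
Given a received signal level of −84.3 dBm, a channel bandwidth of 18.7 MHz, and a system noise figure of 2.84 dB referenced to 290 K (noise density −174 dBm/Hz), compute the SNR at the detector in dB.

Noise floor: N = −174 + 10 log₁₀(B) + NF
10 log₁₀(1.87×10⁷) = 72.72 dB
N = −174 + 72.72 + 2.84 = −98.44 dBm
SNR = P_sig − N = −84.3 − (−98.44) = 14.14 dB → 14.1 dB

14.1 dB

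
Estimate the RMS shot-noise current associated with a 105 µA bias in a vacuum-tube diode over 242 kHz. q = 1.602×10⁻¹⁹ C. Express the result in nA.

2.85 nA

I_n = √(2qI·B)
2qI·B = 2 × 1.602×10⁻¹⁹ × 1.05×10⁻⁴ × 2.42×10⁵ = 8.14×10⁻¹⁸ A²
I_n = √(8.14×10⁻¹⁸) = 2.85×10⁻⁹ A = 2.85 nA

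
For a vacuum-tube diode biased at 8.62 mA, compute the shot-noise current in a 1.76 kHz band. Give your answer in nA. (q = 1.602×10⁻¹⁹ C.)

2.20 nA

I_n = √(2qI·B)
2qI·B = 2 × 1.602×10⁻¹⁹ × 8.62×10⁻³ × 1.76×10³ = 4.86×10⁻¹⁸ A²
I_n = √(4.86×10⁻¹⁸) = 2.20×10⁻⁹ A = 2.20 nA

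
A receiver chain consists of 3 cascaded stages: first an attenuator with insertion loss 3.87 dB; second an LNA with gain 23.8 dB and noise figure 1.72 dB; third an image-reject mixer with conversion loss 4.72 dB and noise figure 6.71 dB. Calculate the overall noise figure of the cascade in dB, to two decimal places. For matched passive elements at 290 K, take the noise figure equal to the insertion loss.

5.63 dB

Convert to linear (a loss of L dB is a gain of −L dB): F_i = 10^(NF_i/10), G_i = 10^(G_i,dB/10)
  Stage 1: F_1 = 10^(3.87/10) = 2.438, G_1 = 10^(−3.87/10) = 0.4102
  Stage 2: F_2 = 10^(1.72/10) = 1.486, G_2 = 10^(23.8/10) = 239.9
  Stage 3: F_3 = 10^(6.71/10) = 4.688, G_3 = 10^(−4.72/10) = 0.3373
Friis cascade:
  F = 2.438 + (1.486 − 1)/0.4102 + (4.688 − 1)/98.40 = 3.660
NF = 10 log₁₀(3.660) = 5.63 dB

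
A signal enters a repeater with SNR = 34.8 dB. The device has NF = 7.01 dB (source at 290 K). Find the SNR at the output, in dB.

27.79 dB

By definition F = SNR_in/SNR_out, so in dB: SNR_out = SNR_in − NF
SNR_out = 34.8 − 7.01 = 27.79 dB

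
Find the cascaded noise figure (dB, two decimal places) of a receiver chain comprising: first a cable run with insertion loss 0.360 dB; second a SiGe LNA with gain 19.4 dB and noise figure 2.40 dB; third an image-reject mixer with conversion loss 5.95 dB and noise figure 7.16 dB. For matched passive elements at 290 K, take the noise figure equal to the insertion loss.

2.88 dB

Convert to linear (a loss of L dB is a gain of −L dB): F_i = 10^(NF_i/10), G_i = 10^(G_i,dB/10)
  Stage 1: F_1 = 10^(0.360/10) = 1.086, G_1 = 10^(−0.360/10) = 0.9204
  Stage 2: F_2 = 10^(2.40/10) = 1.738, G_2 = 10^(19.4/10) = 87.10
  Stage 3: F_3 = 10^(7.16/10) = 5.200, G_3 = 10^(−5.95/10) = 0.2541
Friis cascade:
  F = 1.086 + (1.738 − 1)/0.9204 + (5.200 − 1)/80.17 = 1.940
NF = 10 log₁₀(1.940) = 2.88 dB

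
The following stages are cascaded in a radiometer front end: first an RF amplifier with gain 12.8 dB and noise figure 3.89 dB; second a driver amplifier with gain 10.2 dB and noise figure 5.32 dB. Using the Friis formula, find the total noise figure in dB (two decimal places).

Convert to linear (a loss of L dB is a gain of −L dB): F_i = 10^(NF_i/10), G_i = 10^(G_i,dB/10)
  Stage 1: F_1 = 10^(3.89/10) = 2.449, G_1 = 10^(12.8/10) = 19.05
  Stage 2: F_2 = 10^(5.32/10) = 3.404, G_2 = 10^(10.2/10) = 10.47
Friis cascade:
  F = 2.449 + (3.404 − 1)/19.05 = 2.575
NF = 10 log₁₀(2.575) = 4.11 dB

4.11 dB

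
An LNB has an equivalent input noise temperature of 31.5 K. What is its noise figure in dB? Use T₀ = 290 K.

F = 1 + T_e/T₀ = 1 + 31.5/290 = 1.10862
NF = 10 log₁₀(1.10862) = 0.448 dB

0.448 dB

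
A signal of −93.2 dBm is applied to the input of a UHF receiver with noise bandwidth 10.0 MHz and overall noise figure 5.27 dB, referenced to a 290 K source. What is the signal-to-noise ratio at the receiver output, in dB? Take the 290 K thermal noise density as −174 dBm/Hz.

Noise floor: N = −174 + 10 log₁₀(B) + NF
10 log₁₀(1.00×10⁷) = 70 dB
N = −174 + 70 + 5.27 = −98.73 dBm
SNR = P_sig − N = −93.2 − (−98.73) = 5.53 dB → 5.5 dB

5.5 dB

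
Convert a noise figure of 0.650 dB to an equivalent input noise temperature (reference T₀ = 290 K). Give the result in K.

46.8 K

F = 10^(0.650/10) = 1.16145
T_e = (F − 1)·T₀ = (1.16145 − 1) × 290 = 46.8 K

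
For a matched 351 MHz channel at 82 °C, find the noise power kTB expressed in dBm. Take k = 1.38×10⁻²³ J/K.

−87.6 dBm

T = 82 °C + 273.15 = 355.15 K
P_n = kTB = 1.38×10⁻²³ × 355.15 × 3.51×10⁸ = 1.72×10⁻¹² W
In dBm: 10 log₁₀(1.72×10⁻¹² / 10⁻³) = −87.6 dBm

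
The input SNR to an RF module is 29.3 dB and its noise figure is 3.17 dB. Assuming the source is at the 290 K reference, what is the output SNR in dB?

26.13 dB

By definition F = SNR_in/SNR_out, so in dB: SNR_out = SNR_in − NF
SNR_out = 29.3 − 3.17 = 26.13 dB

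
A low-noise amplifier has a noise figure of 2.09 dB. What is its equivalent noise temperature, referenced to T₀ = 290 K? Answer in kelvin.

F = 10^(2.09/10) = 1.61808
T_e = (F − 1)·T₀ = (1.61808 − 1) × 290 = 179 K

179 K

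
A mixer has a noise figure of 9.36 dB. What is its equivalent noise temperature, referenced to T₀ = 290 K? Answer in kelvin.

2213 K

F = 10^(9.36/10) = 8.62979
T_e = (F − 1)·T₀ = (8.62979 − 1) × 290 = 2213 K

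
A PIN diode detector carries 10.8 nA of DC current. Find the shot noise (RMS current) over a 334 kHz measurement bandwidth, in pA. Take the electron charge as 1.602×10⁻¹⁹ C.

I_n = √(2qI·B)
2qI·B = 2 × 1.602×10⁻¹⁹ × 1.08×10⁻⁸ × 3.34×10⁵ = 1.16×10⁻²¹ A²
I_n = √(1.16×10⁻²¹) = 3.40×10⁻¹¹ A = 34.0 pA

34.0 pA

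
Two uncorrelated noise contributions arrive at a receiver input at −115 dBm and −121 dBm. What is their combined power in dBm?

Convert to linear, add, convert back:
P₁ = 3.16×10⁻¹⁵ W, P₂ = 7.94×10⁻¹⁶ W
P_tot = 3.96×10⁻¹⁵ W → 10 log₁₀(P_tot / 10⁻³) = −114.0 dBm

−114.0 dBm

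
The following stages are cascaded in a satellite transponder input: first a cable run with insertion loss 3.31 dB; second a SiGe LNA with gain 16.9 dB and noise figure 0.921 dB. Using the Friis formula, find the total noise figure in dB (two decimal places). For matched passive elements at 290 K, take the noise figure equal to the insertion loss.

Convert to linear (a loss of L dB is a gain of −L dB): F_i = 10^(NF_i/10), G_i = 10^(G_i,dB/10)
  Stage 1: F_1 = 10^(3.31/10) = 2.143, G_1 = 10^(−3.31/10) = 0.4667
  Stage 2: F_2 = 10^(0.921/10) = 1.236, G_2 = 10^(16.9/10) = 48.98
Friis cascade:
  F = 2.143 + (1.236 − 1)/0.4667 = 2.649
NF = 10 log₁₀(2.649) = 4.23 dB

4.23 dB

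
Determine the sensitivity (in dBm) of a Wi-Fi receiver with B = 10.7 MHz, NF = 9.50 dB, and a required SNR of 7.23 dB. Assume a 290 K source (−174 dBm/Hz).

Sensitivity = −174 + 10 log₁₀(B) + NF + SNR_min
= −174 + 70.29 + 9.50 + 7.23
= −86.98 dBm → −87.0 dBm

−87.0 dBm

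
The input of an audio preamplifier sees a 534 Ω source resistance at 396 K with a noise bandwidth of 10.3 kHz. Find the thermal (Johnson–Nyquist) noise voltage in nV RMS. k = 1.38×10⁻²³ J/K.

V_n = √(4kTRB)
4kTRB = 4 × 1.38×10⁻²³ × 396 × 5.34×10² × 1.03×10⁴ = 1.20×10⁻¹³ V²
V_n = √(1.20×10⁻¹³) = 3.47×10⁻⁷ V = 347 nV

347 nV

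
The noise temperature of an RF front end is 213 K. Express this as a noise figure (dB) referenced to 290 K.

F = 1 + T_e/T₀ = 1 + 213/290 = 1.73448
NF = 10 log₁₀(1.73448) = 2.39 dB

2.39 dB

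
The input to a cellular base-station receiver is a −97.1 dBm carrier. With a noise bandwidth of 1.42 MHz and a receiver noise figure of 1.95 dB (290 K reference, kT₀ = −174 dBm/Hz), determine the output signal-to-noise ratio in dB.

Noise floor: N = −174 + 10 log₁₀(B) + NF
10 log₁₀(1.42×10⁶) = 61.52 dB
N = −174 + 61.52 + 1.95 = −110.53 dBm
SNR = P_sig − N = −97.1 − (−110.53) = 13.43 dB → 13.4 dB

13.4 dB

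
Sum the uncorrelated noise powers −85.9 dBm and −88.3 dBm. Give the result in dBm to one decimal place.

−83.9 dBm

Convert to linear, add, convert back:
P₁ = 2.57×10⁻¹² W, P₂ = 1.48×10⁻¹² W
P_tot = 4.05×10⁻¹² W → 10 log₁₀(P_tot / 10⁻³) = −83.9 dBm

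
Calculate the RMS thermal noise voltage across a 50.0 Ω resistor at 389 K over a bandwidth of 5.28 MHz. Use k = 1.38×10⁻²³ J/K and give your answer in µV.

2.38 µV

V_n = √(4kTRB)
4kTRB = 4 × 1.38×10⁻²³ × 389 × 5.00×10¹ × 5.28×10⁶ = 5.67×10⁻¹² V²
V_n = √(5.67×10⁻¹²) = 2.38×10⁻⁶ V = 2.38 µV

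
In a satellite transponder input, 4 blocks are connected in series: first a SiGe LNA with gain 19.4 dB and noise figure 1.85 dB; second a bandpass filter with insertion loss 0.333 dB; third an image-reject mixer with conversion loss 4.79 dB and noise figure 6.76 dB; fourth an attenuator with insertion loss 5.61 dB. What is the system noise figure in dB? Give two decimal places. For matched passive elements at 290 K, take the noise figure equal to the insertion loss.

2.25 dB

Convert to linear (a loss of L dB is a gain of −L dB): F_i = 10^(NF_i/10), G_i = 10^(G_i,dB/10)
  Stage 1: F_1 = 10^(1.85/10) = 1.531, G_1 = 10^(19.4/10) = 87.10
  Stage 2: F_2 = 10^(0.333/10) = 1.080, G_2 = 10^(−0.333/10) = 0.9262
  Stage 3: F_3 = 10^(6.76/10) = 4.742, G_3 = 10^(−4.79/10) = 0.3319
  Stage 4: F_4 = 10^(5.61/10) = 3.639, G_4 = 10^(−5.61/10) = 0.2748
Friis cascade:
  F = 1.531 + (1.080 − 1)/87.10 + (4.742 − 1)/80.67 + (3.639 − 1)/26.77 = 1.677
NF = 10 log₁₀(1.677) = 2.25 dB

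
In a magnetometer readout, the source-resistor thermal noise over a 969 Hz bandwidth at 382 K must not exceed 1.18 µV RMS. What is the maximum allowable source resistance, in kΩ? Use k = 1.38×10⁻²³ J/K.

Johnson–Nyquist: V_n = √(4kTRB) ⇒ R = V_n² / (4kTB)
4kTB = 4 × 1.38×10⁻²³ × 382 × 9.69×10² = 2.04×10⁻¹⁷
R = (1.18×10⁻⁶)² / 2.04×10⁻¹⁷ = 6.81×10⁴ Ω = 68.1 kΩ

68.1 kΩ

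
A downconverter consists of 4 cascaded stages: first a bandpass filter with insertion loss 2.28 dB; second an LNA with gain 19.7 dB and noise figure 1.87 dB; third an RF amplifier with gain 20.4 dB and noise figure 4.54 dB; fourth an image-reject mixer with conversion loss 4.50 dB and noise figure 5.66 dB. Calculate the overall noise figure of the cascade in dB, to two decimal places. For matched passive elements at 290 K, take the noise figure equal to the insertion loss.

4.21 dB

Convert to linear (a loss of L dB is a gain of −L dB): F_i = 10^(NF_i/10), G_i = 10^(G_i,dB/10)
  Stage 1: F_1 = 10^(2.28/10) = 1.690, G_1 = 10^(−2.28/10) = 0.5916
  Stage 2: F_2 = 10^(1.87/10) = 1.538, G_2 = 10^(19.7/10) = 93.33
  Stage 3: F_3 = 10^(4.54/10) = 2.844, G_3 = 10^(20.4/10) = 109.6
  Stage 4: F_4 = 10^(5.66/10) = 3.681, G_4 = 10^(−4.50/10) = 0.3548
Friis cascade:
  F = 1.690 + (1.538 − 1)/0.5916 + (2.844 − 1)/55.21 + (3.681 − 1)/6053 = 2.634
NF = 10 log₁₀(2.634) = 4.21 dB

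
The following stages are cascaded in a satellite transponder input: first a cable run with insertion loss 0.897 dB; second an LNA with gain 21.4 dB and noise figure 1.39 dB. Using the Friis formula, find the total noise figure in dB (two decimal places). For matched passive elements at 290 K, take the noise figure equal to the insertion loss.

2.29 dB

Convert to linear (a loss of L dB is a gain of −L dB): F_i = 10^(NF_i/10), G_i = 10^(G_i,dB/10)
  Stage 1: F_1 = 10^(0.897/10) = 1.229, G_1 = 10^(−0.897/10) = 0.8134
  Stage 2: F_2 = 10^(1.39/10) = 1.377, G_2 = 10^(21.4/10) = 138.0
Friis cascade:
  F = 1.229 + (1.377 − 1)/0.8134 = 1.693
NF = 10 log₁₀(1.693) = 2.29 dB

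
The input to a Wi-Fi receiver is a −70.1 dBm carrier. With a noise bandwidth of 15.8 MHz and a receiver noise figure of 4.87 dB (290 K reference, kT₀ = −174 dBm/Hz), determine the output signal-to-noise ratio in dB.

Noise floor: N = −174 + 10 log₁₀(B) + NF
10 log₁₀(1.58×10⁷) = 71.99 dB
N = −174 + 71.99 + 4.87 = −97.14 dBm
SNR = P_sig − N = −70.1 − (−97.14) = 27.04 dB → 27.0 dB

27.0 dB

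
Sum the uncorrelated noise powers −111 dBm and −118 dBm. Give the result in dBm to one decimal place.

Convert to linear, add, convert back:
P₁ = 7.94×10⁻¹⁵ W, P₂ = 1.58×10⁻¹⁵ W
P_tot = 9.53×10⁻¹⁵ W → 10 log₁₀(P_tot / 10⁻³) = −110.2 dBm

−110.2 dBm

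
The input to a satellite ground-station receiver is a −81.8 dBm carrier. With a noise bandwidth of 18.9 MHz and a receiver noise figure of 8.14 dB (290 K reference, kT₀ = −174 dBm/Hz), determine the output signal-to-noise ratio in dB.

Noise floor: N = −174 + 10 log₁₀(B) + NF
10 log₁₀(1.89×10⁷) = 72.76 dB
N = −174 + 72.76 + 8.14 = −93.10 dBm
SNR = P_sig − N = −81.8 − (−93.10) = 11.30 dB → 11.3 dB

11.3 dB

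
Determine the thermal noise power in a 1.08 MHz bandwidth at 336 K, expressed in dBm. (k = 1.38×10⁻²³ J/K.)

P_n = kTB = 1.38×10⁻²³ × 336 × 1.08×10⁶ = 5.01×10⁻¹⁵ W
In dBm: 10 log₁₀(5.01×10⁻¹⁵ / 10⁻³) = −113.0 dBm

−113.0 dBm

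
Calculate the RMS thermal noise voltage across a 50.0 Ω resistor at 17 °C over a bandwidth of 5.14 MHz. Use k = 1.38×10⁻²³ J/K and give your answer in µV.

T = 17 °C + 273.15 = 290.15 K
V_n = √(4kTRB)
4kTRB = 4 × 1.38×10⁻²³ × 290.15 × 5.00×10¹ × 5.14×10⁶ = 4.12×10⁻¹² V²
V_n = √(4.12×10⁻¹²) = 2.03×10⁻⁶ V = 2.03 µV

2.03 µV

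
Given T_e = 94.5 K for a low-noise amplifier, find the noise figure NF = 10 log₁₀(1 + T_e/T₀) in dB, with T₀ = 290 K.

F = 1 + T_e/T₀ = 1 + 94.5/290 = 1.32586
NF = 10 log₁₀(1.32586) = 1.22 dB

1.22 dB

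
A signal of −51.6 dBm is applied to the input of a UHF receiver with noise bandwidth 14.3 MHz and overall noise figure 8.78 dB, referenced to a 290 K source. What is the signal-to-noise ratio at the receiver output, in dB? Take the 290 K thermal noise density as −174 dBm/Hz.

Noise floor: N = −174 + 10 log₁₀(B) + NF
10 log₁₀(1.43×10⁷) = 71.55 dB
N = −174 + 71.55 + 8.78 = −93.67 dBm
SNR = P_sig − N = −51.6 − (−93.67) = 42.07 dB → 42.1 dB

42.1 dB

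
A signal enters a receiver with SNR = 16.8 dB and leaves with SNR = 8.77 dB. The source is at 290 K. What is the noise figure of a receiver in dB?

NF (dB) = SNR_in(dB) − SNR_out(dB) when the source is at T₀
NF = 16.8 − 8.77 = 8.03 dB

8.03 dB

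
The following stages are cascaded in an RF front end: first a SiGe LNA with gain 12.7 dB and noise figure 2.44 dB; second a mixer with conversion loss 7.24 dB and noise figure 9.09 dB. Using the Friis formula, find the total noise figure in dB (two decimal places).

3.30 dB

Convert to linear (a loss of L dB is a gain of −L dB): F_i = 10^(NF_i/10), G_i = 10^(G_i,dB/10)
  Stage 1: F_1 = 10^(2.44/10) = 1.754, G_1 = 10^(12.7/10) = 18.62
  Stage 2: F_2 = 10^(9.09/10) = 8.110, G_2 = 10^(−7.24/10) = 0.1888
Friis cascade:
  F = 1.754 + (8.110 − 1)/18.62 = 2.136
NF = 10 log₁₀(2.136) = 3.30 dB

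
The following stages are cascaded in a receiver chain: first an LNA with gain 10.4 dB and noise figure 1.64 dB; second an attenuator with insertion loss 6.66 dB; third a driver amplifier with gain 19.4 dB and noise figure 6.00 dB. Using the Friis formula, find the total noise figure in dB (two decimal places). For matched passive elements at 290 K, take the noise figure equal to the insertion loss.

Convert to linear (a loss of L dB is a gain of −L dB): F_i = 10^(NF_i/10), G_i = 10^(G_i,dB/10)
  Stage 1: F_1 = 10^(1.64/10) = 1.459, G_1 = 10^(10.4/10) = 10.96
  Stage 2: F_2 = 10^(6.66/10) = 4.634, G_2 = 10^(−6.66/10) = 0.2158
  Stage 3: F_3 = 10^(6.00/10) = 3.981, G_3 = 10^(19.4/10) = 87.10
Friis cascade:
  F = 1.459 + (4.634 − 1)/10.96 + (3.981 − 1)/2.366 = 3.050
NF = 10 log₁₀(3.050) = 4.84 dB

4.84 dB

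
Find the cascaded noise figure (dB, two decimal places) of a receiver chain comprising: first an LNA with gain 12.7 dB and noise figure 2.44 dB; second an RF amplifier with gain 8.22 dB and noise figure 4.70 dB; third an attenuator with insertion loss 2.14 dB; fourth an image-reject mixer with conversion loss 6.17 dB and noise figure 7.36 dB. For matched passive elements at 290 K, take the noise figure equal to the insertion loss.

Convert to linear (a loss of L dB is a gain of −L dB): F_i = 10^(NF_i/10), G_i = 10^(G_i,dB/10)
  Stage 1: F_1 = 10^(2.44/10) = 1.754, G_1 = 10^(12.7/10) = 18.62
  Stage 2: F_2 = 10^(4.70/10) = 2.951, G_2 = 10^(8.22/10) = 6.637
  Stage 3: F_3 = 10^(2.14/10) = 1.637, G_3 = 10^(−2.14/10) = 0.6109
  Stage 4: F_4 = 10^(7.36/10) = 5.445, G_4 = 10^(−6.17/10) = 0.2415
Friis cascade:
  F = 1.754 + (2.951 − 1)/18.62 + (1.637 − 1)/123.6 + (5.445 − 1)/75.51 = 1.923
NF = 10 log₁₀(1.923) = 2.84 dB

2.84 dB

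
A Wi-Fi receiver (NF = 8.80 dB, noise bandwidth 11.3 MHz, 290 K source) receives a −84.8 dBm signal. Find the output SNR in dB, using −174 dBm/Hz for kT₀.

Noise floor: N = −174 + 10 log₁₀(B) + NF
10 log₁₀(1.13×10⁷) = 70.53 dB
N = −174 + 70.53 + 8.80 = −94.67 dBm
SNR = P_sig − N = −84.8 − (−94.67) = 9.87 dB → 9.9 dB

9.9 dB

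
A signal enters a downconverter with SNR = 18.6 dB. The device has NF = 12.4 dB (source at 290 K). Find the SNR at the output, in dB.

By definition F = SNR_in/SNR_out, so in dB: SNR_out = SNR_in − NF
SNR_out = 18.6 − 12.4 = 6.2 dB

6.2 dB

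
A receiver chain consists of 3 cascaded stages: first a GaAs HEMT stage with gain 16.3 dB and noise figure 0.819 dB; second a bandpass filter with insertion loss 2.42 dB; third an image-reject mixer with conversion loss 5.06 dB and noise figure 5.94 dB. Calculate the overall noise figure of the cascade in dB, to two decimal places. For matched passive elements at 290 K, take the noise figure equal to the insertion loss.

1.29 dB

Convert to linear (a loss of L dB is a gain of −L dB): F_i = 10^(NF_i/10), G_i = 10^(G_i,dB/10)
  Stage 1: F_1 = 10^(0.819/10) = 1.208, G_1 = 10^(16.3/10) = 42.66
  Stage 2: F_2 = 10^(2.42/10) = 1.746, G_2 = 10^(−2.42/10) = 0.5728
  Stage 3: F_3 = 10^(5.94/10) = 3.926, G_3 = 10^(−5.06/10) = 0.3119
Friis cascade:
  F = 1.208 + (1.746 − 1)/42.66 + (3.926 − 1)/24.43 = 1.345
NF = 10 log₁₀(1.345) = 1.29 dB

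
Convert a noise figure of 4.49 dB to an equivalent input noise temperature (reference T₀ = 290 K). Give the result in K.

F = 10^(4.49/10) = 2.8119
T_e = (F − 1)·T₀ = (2.8119 − 1) × 290 = 525 K

525 K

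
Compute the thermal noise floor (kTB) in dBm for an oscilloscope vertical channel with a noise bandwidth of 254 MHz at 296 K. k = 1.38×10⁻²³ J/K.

−89.8 dBm

P_n = kTB = 1.38×10⁻²³ × 296 × 2.54×10⁸ = 1.04×10⁻¹² W
In dBm: 10 log₁₀(1.04×10⁻¹² / 10⁻³) = −89.8 dBm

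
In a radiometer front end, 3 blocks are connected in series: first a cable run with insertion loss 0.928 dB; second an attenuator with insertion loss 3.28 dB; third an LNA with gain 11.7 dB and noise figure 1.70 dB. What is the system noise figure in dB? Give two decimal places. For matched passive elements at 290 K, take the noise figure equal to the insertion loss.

5.91 dB

Convert to linear (a loss of L dB is a gain of −L dB): F_i = 10^(NF_i/10), G_i = 10^(G_i,dB/10)
  Stage 1: F_1 = 10^(0.928/10) = 1.238, G_1 = 10^(−0.928/10) = 0.8076
  Stage 2: F_2 = 10^(3.28/10) = 2.128, G_2 = 10^(−3.28/10) = 0.4699
  Stage 3: F_3 = 10^(1.70/10) = 1.479, G_3 = 10^(11.7/10) = 14.79
Friis cascade:
  F = 1.238 + (2.128 − 1)/0.8076 + (1.479 − 1)/0.3795 = 3.898
NF = 10 log₁₀(3.898) = 5.91 dB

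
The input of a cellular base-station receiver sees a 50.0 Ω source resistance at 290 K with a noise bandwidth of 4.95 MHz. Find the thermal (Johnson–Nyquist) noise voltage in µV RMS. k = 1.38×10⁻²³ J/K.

1.99 µV

V_n = √(4kTRB)
4kTRB = 4 × 1.38×10⁻²³ × 290 × 5.00×10¹ × 4.95×10⁶ = 3.96×10⁻¹² V²
V_n = √(3.96×10⁻¹²) = 1.99×10⁻⁶ V = 1.99 µV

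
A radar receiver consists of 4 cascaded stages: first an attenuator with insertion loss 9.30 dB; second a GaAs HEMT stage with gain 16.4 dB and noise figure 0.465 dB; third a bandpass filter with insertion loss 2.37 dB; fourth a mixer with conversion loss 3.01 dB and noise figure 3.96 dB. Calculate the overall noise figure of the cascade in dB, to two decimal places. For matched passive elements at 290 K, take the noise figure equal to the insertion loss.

10.05 dB

Convert to linear (a loss of L dB is a gain of −L dB): F_i = 10^(NF_i/10), G_i = 10^(G_i,dB/10)
  Stage 1: F_1 = 10^(9.30/10) = 8.511, G_1 = 10^(−9.30/10) = 0.1175
  Stage 2: F_2 = 10^(0.465/10) = 1.113, G_2 = 10^(16.4/10) = 43.65
  Stage 3: F_3 = 10^(2.37/10) = 1.726, G_3 = 10^(−2.37/10) = 0.5794
  Stage 4: F_4 = 10^(3.96/10) = 2.489, G_4 = 10^(−3.01/10) = 0.5000
Friis cascade:
  F = 8.511 + (1.113 − 1)/0.1175 + (1.726 − 1)/5.129 + (2.489 − 1)/2.972 = 10.12
NF = 10 log₁₀(10.12) = 10.05 dB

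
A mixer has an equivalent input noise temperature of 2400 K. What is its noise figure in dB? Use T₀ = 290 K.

F = 1 + T_e/T₀ = 1 + 2400/290 = 9.27586
NF = 10 log₁₀(9.27586) = 9.67 dB

9.67 dB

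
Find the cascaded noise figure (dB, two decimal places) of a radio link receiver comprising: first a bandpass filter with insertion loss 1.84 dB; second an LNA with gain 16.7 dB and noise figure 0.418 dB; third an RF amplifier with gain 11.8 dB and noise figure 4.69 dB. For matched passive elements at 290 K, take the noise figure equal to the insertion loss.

Convert to linear (a loss of L dB is a gain of −L dB): F_i = 10^(NF_i/10), G_i = 10^(G_i,dB/10)
  Stage 1: F_1 = 10^(1.84/10) = 1.528, G_1 = 10^(−1.84/10) = 0.6546
  Stage 2: F_2 = 10^(0.418/10) = 1.101, G_2 = 10^(16.7/10) = 46.77
  Stage 3: F_3 = 10^(4.69/10) = 2.944, G_3 = 10^(11.8/10) = 15.14
Friis cascade:
  F = 1.528 + (1.101 − 1)/0.6546 + (2.944 − 1)/30.62 = 1.745
NF = 10 log₁₀(1.745) = 2.42 dB

2.42 dB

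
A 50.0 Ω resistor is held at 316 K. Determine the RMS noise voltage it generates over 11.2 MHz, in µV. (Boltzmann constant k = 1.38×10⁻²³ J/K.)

3.13 µV

V_n = √(4kTRB)
4kTRB = 4 × 1.38×10⁻²³ × 316 × 5.00×10¹ × 1.12×10⁷ = 9.77×10⁻¹² V²
V_n = √(9.77×10⁻¹²) = 3.13×10⁻⁶ V = 3.13 µV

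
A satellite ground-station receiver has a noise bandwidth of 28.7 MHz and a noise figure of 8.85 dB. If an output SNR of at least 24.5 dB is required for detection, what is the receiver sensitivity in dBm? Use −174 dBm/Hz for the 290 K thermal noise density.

−66.1 dBm

Sensitivity = −174 + 10 log₁₀(B) + NF + SNR_min
= −174 + 74.58 + 8.85 + 24.5
= −66.07 dBm → −66.1 dBm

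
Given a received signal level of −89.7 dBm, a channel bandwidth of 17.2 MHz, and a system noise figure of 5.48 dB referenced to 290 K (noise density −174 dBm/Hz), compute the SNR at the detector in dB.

Noise floor: N = −174 + 10 log₁₀(B) + NF
10 log₁₀(1.72×10⁷) = 72.36 dB
N = −174 + 72.36 + 5.48 = −96.16 dBm
SNR = P_sig − N = −89.7 − (−96.16) = 6.46 dB → 6.5 dB

6.5 dB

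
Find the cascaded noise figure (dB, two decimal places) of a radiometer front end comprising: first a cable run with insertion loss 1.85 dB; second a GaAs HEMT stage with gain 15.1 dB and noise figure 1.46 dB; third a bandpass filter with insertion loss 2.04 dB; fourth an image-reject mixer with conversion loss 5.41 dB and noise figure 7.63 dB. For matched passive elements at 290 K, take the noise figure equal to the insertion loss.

Convert to linear (a loss of L dB is a gain of −L dB): F_i = 10^(NF_i/10), G_i = 10^(G_i,dB/10)
  Stage 1: F_1 = 10^(1.85/10) = 1.531, G_1 = 10^(−1.85/10) = 0.6531
  Stage 2: F_2 = 10^(1.46/10) = 1.400, G_2 = 10^(15.1/10) = 32.36
  Stage 3: F_3 = 10^(2.04/10) = 1.600, G_3 = 10^(−2.04/10) = 0.6252
  Stage 4: F_4 = 10^(7.63/10) = 5.794, G_4 = 10^(−5.41/10) = 0.2877
Friis cascade:
  F = 1.531 + (1.400 − 1)/0.6531 + (1.600 − 1)/21.13 + (5.794 − 1)/13.21 = 2.534
NF = 10 log₁₀(2.534) = 4.04 dB

4.04 dB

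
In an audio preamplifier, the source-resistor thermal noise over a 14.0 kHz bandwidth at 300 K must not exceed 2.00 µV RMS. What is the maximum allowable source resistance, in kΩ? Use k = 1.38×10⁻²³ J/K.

17.3 kΩ

Johnson–Nyquist: V_n = √(4kTRB) ⇒ R = V_n² / (4kTB)
4kTB = 4 × 1.38×10⁻²³ × 300 × 1.40×10⁴ = 2.32×10⁻¹⁶
R = (2.00×10⁻⁶)² / 2.32×10⁻¹⁶ = 1.73×10⁴ Ω = 17.3 kΩ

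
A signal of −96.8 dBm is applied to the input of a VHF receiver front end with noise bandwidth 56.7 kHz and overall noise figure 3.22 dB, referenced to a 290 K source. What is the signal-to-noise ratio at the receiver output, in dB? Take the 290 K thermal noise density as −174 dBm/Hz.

Noise floor: N = −174 + 10 log₁₀(B) + NF
10 log₁₀(5.67×10⁴) = 47.54 dB
N = −174 + 47.54 + 3.22 = −123.24 dBm
SNR = P_sig − N = −96.8 − (−123.24) = 26.44 dB → 26.4 dB

26.4 dB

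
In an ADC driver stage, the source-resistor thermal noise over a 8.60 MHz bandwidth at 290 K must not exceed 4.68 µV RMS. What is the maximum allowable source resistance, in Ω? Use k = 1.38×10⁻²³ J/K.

Johnson–Nyquist: V_n = √(4kTRB) ⇒ R = V_n² / (4kTB)
4kTB = 4 × 1.38×10⁻²³ × 290 × 8.60×10⁶ = 1.38×10⁻¹³
R = (4.68×10⁻⁶)² / 1.38×10⁻¹³ = 1.59×10² Ω = 159 Ω

159 Ω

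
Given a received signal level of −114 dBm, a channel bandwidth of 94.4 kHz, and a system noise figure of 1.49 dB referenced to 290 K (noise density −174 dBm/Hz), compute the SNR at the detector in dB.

8.8 dB

Noise floor: N = −174 + 10 log₁₀(B) + NF
10 log₁₀(9.44×10⁴) = 49.75 dB
N = −174 + 49.75 + 1.49 = −122.76 dBm
SNR = P_sig − N = −114 − (−122.76) = 8.76 dB → 8.8 dB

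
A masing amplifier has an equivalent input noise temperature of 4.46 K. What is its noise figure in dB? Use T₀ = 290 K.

F = 1 + T_e/T₀ = 1 + 4.46/290 = 1.01538
NF = 10 log₁₀(1.01538) = 0.066 dB

0.066 dB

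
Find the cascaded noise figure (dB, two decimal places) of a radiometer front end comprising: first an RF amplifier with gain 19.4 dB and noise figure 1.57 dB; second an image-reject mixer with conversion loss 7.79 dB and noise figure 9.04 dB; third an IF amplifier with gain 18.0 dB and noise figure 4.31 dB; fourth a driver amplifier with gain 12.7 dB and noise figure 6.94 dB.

Convert to linear (a loss of L dB is a gain of −L dB): F_i = 10^(NF_i/10), G_i = 10^(G_i,dB/10)
  Stage 1: F_1 = 10^(1.57/10) = 1.435, G_1 = 10^(19.4/10) = 87.10
  Stage 2: F_2 = 10^(9.04/10) = 8.017, G_2 = 10^(−7.79/10) = 0.1663
  Stage 3: F_3 = 10^(4.31/10) = 2.698, G_3 = 10^(18.0/10) = 63.10
  Stage 4: F_4 = 10^(6.94/10) = 4.943, G_4 = 10^(12.7/10) = 18.62
Friis cascade:
  F = 1.435 + (8.017 − 1)/87.10 + (2.698 − 1)/14.49 + (4.943 − 1)/914.1 = 1.638
NF = 10 log₁₀(1.638) = 2.14 dB

2.14 dB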